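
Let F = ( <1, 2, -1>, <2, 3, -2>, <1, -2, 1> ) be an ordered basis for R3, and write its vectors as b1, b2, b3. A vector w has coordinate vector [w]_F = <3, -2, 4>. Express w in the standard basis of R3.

<3, -8, 5>

The coordinates say w = 3b1 - 2b2 + 4b3; adding the scaled basis vectors gives <3, -8, 5>.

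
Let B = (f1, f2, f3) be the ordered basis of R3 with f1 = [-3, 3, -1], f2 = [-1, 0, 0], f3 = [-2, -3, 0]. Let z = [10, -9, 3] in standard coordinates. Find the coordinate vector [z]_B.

[-3, -1, 0]

Write z = c_1 f1 + ... + c_3 f3 and solve for the c_i.
Row-reducing the augmented matrix [M | z] gives c = (-3, -1, 0).
Check: -3f1 - f2 + 0·f3 = [10, -9, 3].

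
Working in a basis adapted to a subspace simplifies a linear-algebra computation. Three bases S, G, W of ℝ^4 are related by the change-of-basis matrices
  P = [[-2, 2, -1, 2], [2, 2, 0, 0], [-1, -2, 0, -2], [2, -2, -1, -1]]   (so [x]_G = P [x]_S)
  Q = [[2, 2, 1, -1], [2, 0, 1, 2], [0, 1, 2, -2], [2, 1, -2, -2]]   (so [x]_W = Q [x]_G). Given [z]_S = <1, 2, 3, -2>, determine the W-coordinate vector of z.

Apply P to get G-coordinates <-5, 6, -1, -3>, then Q to get W-coordinates.
The result is [z]_W = <4, -17, 10, 4>.

<4, -17, 10, 4>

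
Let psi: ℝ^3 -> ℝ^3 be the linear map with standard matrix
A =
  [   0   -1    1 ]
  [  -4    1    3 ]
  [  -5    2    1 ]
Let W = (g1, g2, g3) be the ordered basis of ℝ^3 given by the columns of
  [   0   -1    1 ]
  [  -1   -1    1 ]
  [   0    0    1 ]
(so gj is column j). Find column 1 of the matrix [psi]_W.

Column 1 of [psi]_W is the W-coordinate vector of psi(g1).
In standard coordinates psi(g1) = A g1 = (1, -1, -2).
Converting to W: (1, -1, -2) = 2g1 - 3g2 - 2g3, so the coordinate vector is (2, -3, -2).

(2, -3, -2)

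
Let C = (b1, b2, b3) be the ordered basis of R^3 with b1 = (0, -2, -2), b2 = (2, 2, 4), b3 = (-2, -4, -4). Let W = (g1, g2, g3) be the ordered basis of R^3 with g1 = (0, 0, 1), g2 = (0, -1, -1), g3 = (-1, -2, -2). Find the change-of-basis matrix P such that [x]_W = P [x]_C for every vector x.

Column j of P is [bj]_W, since P maps C-coordinates to W-coordinates.
Expressing b1 in W: b1 = 0·g1 + 2g2 + 0·g3, so column 1 of P is (0, 2, 0).
Doing the same for each bj gives P = [[0, 2, 0], [2, 2, 0], [0, -2, 2]].

[[0, 2, 0], [2, 2, 0], [0, -2, 2]]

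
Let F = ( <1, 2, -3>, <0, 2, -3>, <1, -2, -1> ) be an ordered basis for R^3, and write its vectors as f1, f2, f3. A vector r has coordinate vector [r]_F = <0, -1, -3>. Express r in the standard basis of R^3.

<-3, 4, 6>

By definition r = 0·f1 - f2 - 3f3.
Summing componentwise gives <-3, 4, 6>.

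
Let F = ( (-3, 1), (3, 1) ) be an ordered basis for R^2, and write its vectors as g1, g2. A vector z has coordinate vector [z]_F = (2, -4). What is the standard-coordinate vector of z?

By definition z = 2g1 - 4g2.
Summing componentwise gives (-18, -2).

(-18, -2)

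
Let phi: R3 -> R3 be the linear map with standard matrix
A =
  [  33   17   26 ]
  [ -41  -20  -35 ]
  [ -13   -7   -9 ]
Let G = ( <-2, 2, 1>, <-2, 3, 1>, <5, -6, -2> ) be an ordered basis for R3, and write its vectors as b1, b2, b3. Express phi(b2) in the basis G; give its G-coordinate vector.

<1, 1, 3>

Compute phi(b2) = A b2 = <11, -13, -4> in standard coordinates.
Then write this in G-coordinates: solve for y in y_1 b1 + ... + y_3 b3 = <11, -13, -4>.
This gives y = <1, 1, 3>, which is column 2 of [phi]_G.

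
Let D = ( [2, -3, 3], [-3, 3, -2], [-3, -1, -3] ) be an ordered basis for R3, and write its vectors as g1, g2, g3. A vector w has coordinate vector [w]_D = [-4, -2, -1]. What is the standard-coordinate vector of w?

[1, 7, -5]

w = M [w]_D, where M has columns g1, ..., g3.
Carrying out the matrix-vector product, w = [1, 7, -5].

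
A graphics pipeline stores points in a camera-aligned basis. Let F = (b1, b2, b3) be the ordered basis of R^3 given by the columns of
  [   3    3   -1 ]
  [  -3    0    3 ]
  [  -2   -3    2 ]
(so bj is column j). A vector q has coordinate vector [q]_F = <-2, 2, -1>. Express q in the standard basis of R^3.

By definition q = -2b1 + 2b2 - b3.
Summing componentwise gives <1, 3, -4>.

<1, 3, -4>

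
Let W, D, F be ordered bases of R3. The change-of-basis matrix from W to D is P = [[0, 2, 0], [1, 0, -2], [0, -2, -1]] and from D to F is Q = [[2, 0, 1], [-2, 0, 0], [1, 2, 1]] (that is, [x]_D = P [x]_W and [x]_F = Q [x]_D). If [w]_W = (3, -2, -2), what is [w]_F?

(-2, 8, 16)

Composing the changes, [w]_F = Q P [w]_W.
Q P = [[0, 2, -1], [0, -4, 0], [2, 0, -5]]; applying this to (3, -2, -2) gives (-2, 8, 16).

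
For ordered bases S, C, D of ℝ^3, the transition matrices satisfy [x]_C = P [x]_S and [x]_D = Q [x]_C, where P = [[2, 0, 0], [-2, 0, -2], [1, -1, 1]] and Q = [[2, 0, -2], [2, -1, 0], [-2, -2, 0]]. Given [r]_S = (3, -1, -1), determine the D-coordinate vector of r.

Composing the changes, [r]_D = Q P [r]_S.
Q P = [[2, 2, -2], [6, 0, 2], [0, 0, 4]]; applying this to (3, -1, -1) gives (6, 16, -4).

(6, 16, -4)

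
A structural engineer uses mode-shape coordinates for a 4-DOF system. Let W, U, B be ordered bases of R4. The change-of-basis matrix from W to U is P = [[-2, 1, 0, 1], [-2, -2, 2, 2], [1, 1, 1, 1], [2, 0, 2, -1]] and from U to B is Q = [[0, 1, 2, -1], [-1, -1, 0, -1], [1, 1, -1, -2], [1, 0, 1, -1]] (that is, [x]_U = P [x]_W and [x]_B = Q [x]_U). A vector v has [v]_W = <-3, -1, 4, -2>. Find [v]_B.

First [v]_U = P [v]_W = <3, 12, -2, 4>.
Then [v]_B = Q [v]_U = <4, -19, 9, -3>.

<4, -19, 9, -3>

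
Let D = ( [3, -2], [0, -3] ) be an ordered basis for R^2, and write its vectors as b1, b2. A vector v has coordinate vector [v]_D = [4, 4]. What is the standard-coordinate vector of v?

[12, -20]

The coordinates say v = 4b1 + 4b2; adding the scaled basis vectors gives [12, -20].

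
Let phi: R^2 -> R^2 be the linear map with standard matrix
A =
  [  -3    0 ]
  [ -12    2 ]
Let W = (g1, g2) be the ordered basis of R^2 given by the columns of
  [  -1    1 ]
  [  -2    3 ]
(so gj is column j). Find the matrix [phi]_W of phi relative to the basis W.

[[-1, 3], [2, 0]]

The j-th column of [phi]_W is [phi(gj)]_W.
phi(g1) = A g1 = [3, 8] = -g1 + 2g2, so column 1 is [-1, 2].
Repeating for g2 and assembling the columns gives [[-1, 3], [2, 0]].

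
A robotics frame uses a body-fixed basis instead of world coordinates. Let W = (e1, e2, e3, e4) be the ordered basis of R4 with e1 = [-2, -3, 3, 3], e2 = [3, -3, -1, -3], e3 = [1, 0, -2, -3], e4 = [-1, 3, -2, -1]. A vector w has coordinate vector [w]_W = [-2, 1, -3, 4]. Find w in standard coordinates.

w = M [w]_W, where M has columns e1, ..., e4.
Carrying out the matrix-vector product, w = [0, 15, -9, -4].

[0, 15, -9, -4]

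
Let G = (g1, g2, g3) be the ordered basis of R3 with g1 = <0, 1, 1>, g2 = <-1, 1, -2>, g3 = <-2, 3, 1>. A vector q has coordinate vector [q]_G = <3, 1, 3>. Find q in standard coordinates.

By definition q = 3g1 + g2 + 3g3.
Summing componentwise gives <-7, 13, 4>.

<-7, 13, 4>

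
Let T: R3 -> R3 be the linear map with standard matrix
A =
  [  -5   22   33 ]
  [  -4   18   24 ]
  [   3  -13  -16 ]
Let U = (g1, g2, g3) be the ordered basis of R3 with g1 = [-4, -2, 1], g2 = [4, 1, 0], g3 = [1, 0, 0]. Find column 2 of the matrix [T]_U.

[-1, 0, -2]

Column 2 of [T]_U is the U-coordinate vector of T(g2).
In standard coordinates T(g2) = A g2 = [2, 2, -1].
Converting to U: [2, 2, -1] = -g1 + 0·g2 - 2g3, so the coordinate vector is [-1, 0, -2].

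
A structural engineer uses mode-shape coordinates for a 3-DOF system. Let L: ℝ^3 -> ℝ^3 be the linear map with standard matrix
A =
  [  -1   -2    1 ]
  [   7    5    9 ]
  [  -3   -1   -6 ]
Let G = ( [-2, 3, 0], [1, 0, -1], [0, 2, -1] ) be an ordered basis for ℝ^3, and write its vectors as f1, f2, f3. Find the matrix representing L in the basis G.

[[1, 0, 1], [-2, -2, -3], [-1, -1, -1]]

Let P have columns f1, ..., f3. Then [L]_G = P^(-1) A P.
Here det P = -1, so P^(-1) is integer; computing A P first and then P^(-1)(A P) gives [[1, 0, 1], [-2, -2, -3], [-1, -1, -1]].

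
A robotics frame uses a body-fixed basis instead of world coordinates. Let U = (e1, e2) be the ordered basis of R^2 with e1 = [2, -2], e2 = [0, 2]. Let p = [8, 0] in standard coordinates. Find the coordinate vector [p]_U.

[4, 4]

[p]_U is the unique c with M c = p, where M has columns e1, e2.
System: 2c_1 + 0c_2 = 8, -2c_1 + 2c_2 = 0; solving gives c_1 = 4, c_2 = 4.
Check: 4e1 + 4e2 = [8, 0].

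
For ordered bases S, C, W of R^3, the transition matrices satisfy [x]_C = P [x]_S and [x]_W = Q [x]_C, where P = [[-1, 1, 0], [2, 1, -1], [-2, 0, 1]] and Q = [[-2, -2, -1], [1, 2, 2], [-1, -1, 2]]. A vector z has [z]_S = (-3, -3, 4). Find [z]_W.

(16, -6, 33)

Composing the changes, [z]_W = Q P [z]_S.
Q P = [[0, -4, 1], [-1, 3, 0], [-5, -2, 3]]; applying this to (-3, -3, 4) gives (16, -6, 33).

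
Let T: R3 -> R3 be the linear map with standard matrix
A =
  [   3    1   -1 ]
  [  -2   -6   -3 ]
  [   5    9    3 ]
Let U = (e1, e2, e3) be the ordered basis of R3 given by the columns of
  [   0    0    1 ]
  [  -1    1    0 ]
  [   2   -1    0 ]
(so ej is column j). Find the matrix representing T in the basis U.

[[-3, 3, 3], [-3, 0, 1], [-3, 2, 3]]

Let P have columns e1, ..., e3. Then [T]_U = P^(-1) A P.
Here det P = -1, so P^(-1) is integer; computing A P first and then P^(-1)(A P) gives [[-3, 3, 3], [-3, 0, 1], [-3, 2, 3]].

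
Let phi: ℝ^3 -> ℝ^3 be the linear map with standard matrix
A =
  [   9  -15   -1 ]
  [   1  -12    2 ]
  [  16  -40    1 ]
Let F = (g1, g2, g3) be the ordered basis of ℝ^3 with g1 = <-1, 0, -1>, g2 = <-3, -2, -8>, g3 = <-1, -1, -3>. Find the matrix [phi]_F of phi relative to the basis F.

[[2, -3, -2], [3, -3, -2], [-3, 1, -1]]

Let P have columns g1, ..., g3. Then [phi]_F = P^(-1) A P.
Here det P = 1, so P^(-1) is integer; computing A P first and then P^(-1)(A P) gives [[2, -3, -2], [3, -3, -2], [-3, 1, -1]].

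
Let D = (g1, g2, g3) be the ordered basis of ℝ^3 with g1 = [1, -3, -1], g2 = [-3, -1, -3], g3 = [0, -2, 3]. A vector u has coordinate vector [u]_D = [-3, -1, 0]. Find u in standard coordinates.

u = M [u]_D, where M has columns g1, ..., g3.
Carrying out the matrix-vector product, u = [0, 10, 6].

[0, 10, 6]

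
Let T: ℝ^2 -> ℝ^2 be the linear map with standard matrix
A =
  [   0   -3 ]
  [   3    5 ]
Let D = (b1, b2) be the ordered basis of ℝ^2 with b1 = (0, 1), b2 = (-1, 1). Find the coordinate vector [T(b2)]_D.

(-1, 3)

Compute T(b2) = A b2 = (-3, 2) in standard coordinates.
Then write this in D-coordinates: solve for y in y_1 b1 + y_2 b2 = (-3, 2).
This gives y = (-1, 3), which is column 2 of [T]_D.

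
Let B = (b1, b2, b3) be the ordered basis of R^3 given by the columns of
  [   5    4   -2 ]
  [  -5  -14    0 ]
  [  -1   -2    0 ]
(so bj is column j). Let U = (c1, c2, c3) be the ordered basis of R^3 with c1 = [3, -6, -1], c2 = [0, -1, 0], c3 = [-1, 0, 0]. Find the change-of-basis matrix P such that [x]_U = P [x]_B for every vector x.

Let M have columns bj and N have columns cj. Then for every x, N [x]_U = x = M [x]_B, so P = N^(-1) M.
Since det N = 1, N^(-1) has integer entries; multiplying gives P = [[1, 2, 0], [-1, 2, 0], [-2, 2, 2]].

[[1, 2, 0], [-1, 2, 0], [-2, 2, 2]]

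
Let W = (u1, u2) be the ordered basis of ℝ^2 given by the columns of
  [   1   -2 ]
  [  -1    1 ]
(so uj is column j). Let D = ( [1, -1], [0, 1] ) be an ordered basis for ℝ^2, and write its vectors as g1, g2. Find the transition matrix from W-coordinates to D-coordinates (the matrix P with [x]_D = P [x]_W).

[[1, -2], [0, -1]]

Take x = uj: its W-coordinates are the j-th standard unit vector, so P e_j — column j of P — equals [uj]_D.
u1 = g1 + 0·g2, giving column 1 = [1, 0]; repeating for each j gives P = [[1, -2], [0, -1]].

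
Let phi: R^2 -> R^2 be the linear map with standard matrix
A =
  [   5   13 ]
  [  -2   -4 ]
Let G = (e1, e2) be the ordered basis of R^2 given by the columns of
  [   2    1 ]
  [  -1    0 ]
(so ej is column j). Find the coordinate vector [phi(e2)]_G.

<2, 1>

Column 2 of [phi]_G is the G-coordinate vector of phi(e2).
In standard coordinates phi(e2) = A e2 = <5, -2>.
Converting to G: <5, -2> = 2e1 + e2, so the coordinate vector is <2, 1>.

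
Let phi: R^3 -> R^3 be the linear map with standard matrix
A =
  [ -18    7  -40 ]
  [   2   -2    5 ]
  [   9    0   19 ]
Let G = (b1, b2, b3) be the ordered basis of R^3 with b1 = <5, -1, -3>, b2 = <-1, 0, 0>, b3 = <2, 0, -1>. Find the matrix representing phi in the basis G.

With P the matrix whose columns are b1, ..., b3, [phi]_G = P^(-1) A P.
Column by column: phi(b1) = A b1 = <23, -3, -12>; its G-coordinates <3, -2, 3> give column 1.
Continuing for each basis vector yields [phi]_G = [[3, 2, 1], [-2, -2, -3], [3, 3, -2]].

[[3, 2, 1], [-2, -2, -3], [3, 3, -2]]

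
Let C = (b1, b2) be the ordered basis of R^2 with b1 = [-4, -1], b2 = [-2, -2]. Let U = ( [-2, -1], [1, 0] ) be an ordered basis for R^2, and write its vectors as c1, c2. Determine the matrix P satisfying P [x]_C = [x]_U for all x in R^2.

[[1, 2], [-2, 2]]

Column j of P is [bj]_U, since P maps C-coordinates to U-coordinates.
Expressing b1 in U: b1 = c1 - 2c2, so column 1 of P is [1, -2].
Doing the same for each bj gives P = [[1, 2], [-2, 2]].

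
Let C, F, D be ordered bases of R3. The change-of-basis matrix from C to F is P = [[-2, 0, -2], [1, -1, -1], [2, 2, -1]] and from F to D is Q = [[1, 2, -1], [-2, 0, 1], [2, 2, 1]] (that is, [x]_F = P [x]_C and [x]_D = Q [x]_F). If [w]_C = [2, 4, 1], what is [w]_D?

[-23, 23, -7]

Composing the changes, [w]_D = Q P [w]_C.
Q P = [[-2, -4, -3], [6, 2, 3], [0, 0, -7]]; applying this to [2, 4, 1] gives [-23, 23, -7].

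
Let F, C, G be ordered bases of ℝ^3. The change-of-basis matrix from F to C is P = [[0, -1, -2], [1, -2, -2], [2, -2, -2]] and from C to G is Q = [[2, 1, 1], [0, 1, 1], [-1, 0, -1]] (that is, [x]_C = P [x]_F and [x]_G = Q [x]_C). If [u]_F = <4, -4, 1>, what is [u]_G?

Apply P to get C-coordinates <2, 10, 14>, then Q to get G-coordinates.
The result is [u]_G = <28, 24, -16>.

<28, 24, -16>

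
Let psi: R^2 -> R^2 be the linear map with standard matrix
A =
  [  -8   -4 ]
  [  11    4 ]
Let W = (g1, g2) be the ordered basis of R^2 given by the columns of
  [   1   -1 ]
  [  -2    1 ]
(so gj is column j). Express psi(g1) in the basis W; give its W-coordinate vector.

(-3, -3)

Column 1 of [psi]_W is the W-coordinate vector of psi(g1).
In standard coordinates psi(g1) = A g1 = (0, 3).
Converting to W: (0, 3) = -3g1 - 3g2, so the coordinate vector is (-3, -3).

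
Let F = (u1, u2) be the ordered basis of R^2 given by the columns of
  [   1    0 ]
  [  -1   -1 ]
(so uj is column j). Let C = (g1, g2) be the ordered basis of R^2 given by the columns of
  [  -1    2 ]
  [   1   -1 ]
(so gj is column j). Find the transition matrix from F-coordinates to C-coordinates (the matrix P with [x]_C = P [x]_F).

Let M have columns uj and N have columns gj. Then for every x, N [x]_C = x = M [x]_F, so P = N^(-1) M.
Since det N = -1, N^(-1) has integer entries; multiplying gives P = [[-1, -2], [0, -1]].

[[-1, -2], [0, -1]]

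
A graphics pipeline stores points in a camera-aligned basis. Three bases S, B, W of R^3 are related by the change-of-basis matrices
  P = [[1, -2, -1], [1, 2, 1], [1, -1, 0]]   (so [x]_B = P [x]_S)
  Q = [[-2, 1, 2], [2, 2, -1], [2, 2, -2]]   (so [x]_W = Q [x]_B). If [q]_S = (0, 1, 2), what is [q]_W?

First [q]_B = P [q]_S = (-4, 4, -1).
Then [q]_W = Q [q]_B = (10, 1, 2).

(10, 1, 2)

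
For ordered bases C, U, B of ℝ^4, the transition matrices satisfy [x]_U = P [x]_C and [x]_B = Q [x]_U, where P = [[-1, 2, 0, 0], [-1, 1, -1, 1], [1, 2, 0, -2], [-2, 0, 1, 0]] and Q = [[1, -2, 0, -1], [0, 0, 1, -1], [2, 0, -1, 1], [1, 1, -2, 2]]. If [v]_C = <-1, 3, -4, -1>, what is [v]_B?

<-5, 9, 5, -4>

Composing the changes, [v]_B = Q P [v]_C.
Q P = [[3, 0, 1, -2], [3, 2, -1, -2], [-5, 2, 1, 2], [-8, -1, 1, 5]]; applying this to <-1, 3, -4, -1> gives <-5, 9, 5, -4>.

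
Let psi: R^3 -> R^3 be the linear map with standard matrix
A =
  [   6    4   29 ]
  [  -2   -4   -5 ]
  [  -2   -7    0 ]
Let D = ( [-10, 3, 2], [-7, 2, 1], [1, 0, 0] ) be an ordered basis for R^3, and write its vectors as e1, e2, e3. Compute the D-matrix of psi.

[[0, -1, -2], [-1, 2, 2], [3, -1, 0]]

Let P have columns e1, ..., e3. Then [psi]_D = P^(-1) A P.
Here det P = -1, so P^(-1) is integer; computing A P first and then P^(-1)(A P) gives [[0, -1, -2], [-1, 2, 2], [3, -1, 0]].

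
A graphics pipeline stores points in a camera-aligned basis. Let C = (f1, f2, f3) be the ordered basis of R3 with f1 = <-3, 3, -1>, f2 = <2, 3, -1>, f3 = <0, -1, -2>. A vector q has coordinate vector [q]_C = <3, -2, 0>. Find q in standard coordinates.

q = M [q]_C, where M has columns f1, ..., f3.
Carrying out the matrix-vector product, q = <-13, 3, -1>.

<-13, 3, -1>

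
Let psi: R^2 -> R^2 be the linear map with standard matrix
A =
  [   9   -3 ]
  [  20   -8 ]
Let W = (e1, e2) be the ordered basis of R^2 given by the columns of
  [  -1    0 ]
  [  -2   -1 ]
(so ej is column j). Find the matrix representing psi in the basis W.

[[3, -3], [-2, -2]]

The j-th column of [psi]_W is [psi(ej)]_W.
psi(e1) = A e1 = (-3, -4) = 3e1 - 2e2, so column 1 is (3, -2).
Repeating for e2 and assembling the columns gives [[3, -3], [-2, -2]].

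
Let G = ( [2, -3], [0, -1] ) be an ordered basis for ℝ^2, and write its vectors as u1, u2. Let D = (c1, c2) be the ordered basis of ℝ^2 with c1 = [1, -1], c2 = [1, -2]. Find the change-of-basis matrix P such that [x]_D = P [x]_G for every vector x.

[[1, -1], [1, 1]]

Let M have columns uj and N have columns cj. Then for every x, N [x]_D = x = M [x]_G, so P = N^(-1) M.
Since det N = -1, N^(-1) has integer entries; multiplying gives P = [[1, -1], [1, 1]].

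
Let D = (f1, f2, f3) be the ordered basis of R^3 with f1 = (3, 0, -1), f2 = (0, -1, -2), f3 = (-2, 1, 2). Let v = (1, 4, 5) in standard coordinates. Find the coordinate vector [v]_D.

(3, 0, 4)

Write v = c_1 f1 + ... + c_3 f3 and solve for the c_i.
Solving this 3x3 system gives c = (3, 0, 4).
Check: 3f1 + 0·f2 + 4f3 = (1, 4, 5).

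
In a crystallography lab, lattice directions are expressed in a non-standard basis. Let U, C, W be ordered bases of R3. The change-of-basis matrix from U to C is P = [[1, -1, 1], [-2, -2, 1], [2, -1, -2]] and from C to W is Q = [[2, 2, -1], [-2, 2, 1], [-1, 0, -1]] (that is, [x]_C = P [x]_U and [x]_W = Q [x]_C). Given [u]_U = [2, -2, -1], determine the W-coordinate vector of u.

First [u]_C = P [u]_U = [3, -1, 8].
Then [u]_W = Q [u]_C = [-4, 0, -11].

[-4, 0, -11]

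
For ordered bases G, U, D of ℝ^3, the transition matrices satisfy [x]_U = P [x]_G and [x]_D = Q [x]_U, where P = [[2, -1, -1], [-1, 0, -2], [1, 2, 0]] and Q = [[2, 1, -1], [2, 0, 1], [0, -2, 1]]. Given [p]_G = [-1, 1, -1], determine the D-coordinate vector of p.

Apply P to get U-coordinates [-2, 3, 1], then Q to get D-coordinates.
The result is [p]_D = [-2, -3, -5].

[-2, -3, -5]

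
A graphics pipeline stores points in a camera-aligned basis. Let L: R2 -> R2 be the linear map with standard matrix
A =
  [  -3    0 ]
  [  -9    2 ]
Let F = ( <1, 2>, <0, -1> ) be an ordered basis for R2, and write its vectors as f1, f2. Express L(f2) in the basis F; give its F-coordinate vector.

Column 2 of [L]_F is the F-coordinate vector of L(f2).
In standard coordinates L(f2) = A f2 = <0, -2>.
Converting to F: <0, -2> = 0·f1 + 2f2, so the coordinate vector is <0, 2>.

<0, 2>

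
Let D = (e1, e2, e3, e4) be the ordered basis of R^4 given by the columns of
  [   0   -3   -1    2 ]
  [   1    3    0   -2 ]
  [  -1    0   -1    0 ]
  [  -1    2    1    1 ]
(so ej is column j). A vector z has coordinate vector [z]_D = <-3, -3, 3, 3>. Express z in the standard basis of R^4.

By definition z = -3e1 - 3e2 + 3e3 + 3e4.
Summing componentwise gives <12, -18, 0, 3>.

<12, -18, 0, 3>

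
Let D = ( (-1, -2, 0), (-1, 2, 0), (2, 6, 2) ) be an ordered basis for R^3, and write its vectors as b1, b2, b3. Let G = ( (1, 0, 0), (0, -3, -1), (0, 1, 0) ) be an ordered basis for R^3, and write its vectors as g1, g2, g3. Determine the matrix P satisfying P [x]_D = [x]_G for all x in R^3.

[[-1, -1, 2], [0, 0, -2], [-2, 2, 0]]

Let M have columns bj and N have columns gj. Then for every x, N [x]_G = x = M [x]_D, so P = N^(-1) M.
Since det N = 1, N^(-1) has integer entries; multiplying gives P = [[-1, -1, 2], [0, 0, -2], [-2, 2, 0]].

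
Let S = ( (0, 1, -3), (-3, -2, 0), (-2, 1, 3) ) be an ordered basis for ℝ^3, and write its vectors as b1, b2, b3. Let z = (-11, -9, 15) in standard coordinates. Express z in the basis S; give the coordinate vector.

(-4, 3, 1)

[z]_S is the unique c with M c = z, where M has columns b1, ..., b3.
Gaussian elimination on [M | z] yields c = (-4, 3, 1).
Check: -4b1 + 3b2 + b3 = (-11, -9, 15).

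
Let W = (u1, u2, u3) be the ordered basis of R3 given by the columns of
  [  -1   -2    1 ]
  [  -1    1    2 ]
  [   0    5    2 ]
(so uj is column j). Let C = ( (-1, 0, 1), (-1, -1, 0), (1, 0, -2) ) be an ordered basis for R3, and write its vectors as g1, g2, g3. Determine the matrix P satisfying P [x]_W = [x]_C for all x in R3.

Let M have columns uj and N have columns gj. Then for every x, N [x]_C = x = M [x]_W, so P = N^(-1) M.
Since det N = -1, N^(-1) has integer entries; multiplying gives P = [[0, 1, 0], [1, -1, -2], [0, -2, -1]].

[[0, 1, 0], [1, -1, -2], [0, -2, -1]]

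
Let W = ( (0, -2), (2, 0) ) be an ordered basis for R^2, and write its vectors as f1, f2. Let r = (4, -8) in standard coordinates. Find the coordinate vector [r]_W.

We seek scalars with c_1 f1 + c_2 f2 = r; equivalently solve M c = r where the columns of M are f1, f2.
System: 0c_1 + 2c_2 = 4, -2c_1 + 0c_2 = -8; solving gives c_1 = 4, c_2 = 2.
Check: 4f1 + 2f2 = (4, -8).

(4, 2)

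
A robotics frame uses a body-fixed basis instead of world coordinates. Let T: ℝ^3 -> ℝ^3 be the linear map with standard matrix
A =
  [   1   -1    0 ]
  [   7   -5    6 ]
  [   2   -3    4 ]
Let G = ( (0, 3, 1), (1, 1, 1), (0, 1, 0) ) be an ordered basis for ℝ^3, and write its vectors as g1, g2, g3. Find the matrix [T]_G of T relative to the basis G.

[[-2, 3, -2], [-3, 0, -1], [0, -1, 2]]

Let P have columns g1, ..., g3. Then [T]_G = P^(-1) A P.
Here det P = 1, so P^(-1) is integer; computing A P first and then P^(-1)(A P) gives [[-2, 3, -2], [-3, 0, -1], [0, -1, 2]].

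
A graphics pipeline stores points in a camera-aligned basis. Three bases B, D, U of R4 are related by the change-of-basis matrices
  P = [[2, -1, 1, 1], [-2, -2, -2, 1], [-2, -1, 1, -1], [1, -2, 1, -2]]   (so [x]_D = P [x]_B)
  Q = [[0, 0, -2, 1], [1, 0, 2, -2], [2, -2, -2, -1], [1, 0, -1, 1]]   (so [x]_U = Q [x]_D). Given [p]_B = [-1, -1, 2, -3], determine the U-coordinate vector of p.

[-7, -4, -23, -1]

First [p]_D = P [p]_B = [-2, -3, 8, 9].
Then [p]_U = Q [p]_D = [-7, -4, -23, -1].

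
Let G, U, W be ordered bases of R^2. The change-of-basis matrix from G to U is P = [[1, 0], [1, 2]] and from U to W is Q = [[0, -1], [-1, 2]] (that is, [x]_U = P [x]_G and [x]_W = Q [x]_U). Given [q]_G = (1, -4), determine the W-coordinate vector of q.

Apply P to get U-coordinates (1, -7), then Q to get W-coordinates.
The result is [q]_W = (7, -15).

(7, -15)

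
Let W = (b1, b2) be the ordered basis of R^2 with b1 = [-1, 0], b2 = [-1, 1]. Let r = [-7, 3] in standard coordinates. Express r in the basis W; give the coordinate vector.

We seek scalars with c_1 b1 + c_2 b2 = r; equivalently solve M c = r where the columns of M are b1, b2.
System: -c_1 - c_2 = -7, 0c_1 + c_2 = 3; solving gives c_1 = 4, c_2 = 3.
Check: 4b1 + 3b2 = [-7, 3].

[4, 3]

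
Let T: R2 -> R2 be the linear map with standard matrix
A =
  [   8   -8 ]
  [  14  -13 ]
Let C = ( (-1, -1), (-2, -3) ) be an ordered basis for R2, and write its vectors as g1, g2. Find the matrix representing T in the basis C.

[[-2, -2], [1, -3]]

Let P have columns g1, g2. Then [T]_C = P^(-1) A P.
Here det P = 1, so P^(-1) is integer; computing A P first and then P^(-1)(A P) gives [[-2, -2], [1, -3]].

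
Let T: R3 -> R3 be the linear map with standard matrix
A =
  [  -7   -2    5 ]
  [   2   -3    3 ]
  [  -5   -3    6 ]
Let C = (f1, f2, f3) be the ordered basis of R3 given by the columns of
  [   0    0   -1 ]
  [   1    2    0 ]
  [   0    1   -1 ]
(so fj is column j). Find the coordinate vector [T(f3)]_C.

Compute T(f3) = A f3 = (2, -5, -1) in standard coordinates.
Then write this in C-coordinates: solve for y in y_1 f1 + ... + y_3 f3 = (2, -5, -1).
This gives y = (1, -3, -2), which is column 3 of [T]_C.

(1, -3, -2)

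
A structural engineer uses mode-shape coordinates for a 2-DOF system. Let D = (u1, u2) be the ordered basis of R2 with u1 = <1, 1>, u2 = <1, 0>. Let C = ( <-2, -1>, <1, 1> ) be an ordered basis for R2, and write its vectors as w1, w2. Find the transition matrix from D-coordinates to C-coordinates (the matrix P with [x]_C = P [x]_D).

[[0, -1], [1, -1]]

Let M have columns uj and N have columns wj. Then for every x, N [x]_C = x = M [x]_D, so P = N^(-1) M.
Since det N = -1, N^(-1) has integer entries; multiplying gives P = [[0, -1], [1, -1]].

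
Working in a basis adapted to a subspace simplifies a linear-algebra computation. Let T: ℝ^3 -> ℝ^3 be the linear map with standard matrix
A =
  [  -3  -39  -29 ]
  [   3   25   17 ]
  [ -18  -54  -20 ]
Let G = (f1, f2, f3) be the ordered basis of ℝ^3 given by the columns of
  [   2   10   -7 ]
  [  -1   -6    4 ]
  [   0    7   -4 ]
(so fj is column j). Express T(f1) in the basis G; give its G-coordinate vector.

<3, 2, -1>

Compute T(f1) = A f1 = <33, -19, 18> in standard coordinates.
Then write this in G-coordinates: solve for y in y_1 f1 + ... + y_3 f3 = <33, -19, 18>.
This gives y = <3, 2, -1>, which is column 1 of [T]_G.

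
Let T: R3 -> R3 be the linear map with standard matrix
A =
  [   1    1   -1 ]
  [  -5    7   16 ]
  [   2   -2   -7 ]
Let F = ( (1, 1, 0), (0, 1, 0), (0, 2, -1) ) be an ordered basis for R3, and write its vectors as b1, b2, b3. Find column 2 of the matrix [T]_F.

(1, 2, 2)

Compute T(b2) = A b2 = (1, 7, -2) in standard coordinates.
Then write this in F-coordinates: solve for y in y_1 b1 + ... + y_3 b3 = (1, 7, -2).
This gives y = (1, 2, 2), which is column 2 of [T]_F.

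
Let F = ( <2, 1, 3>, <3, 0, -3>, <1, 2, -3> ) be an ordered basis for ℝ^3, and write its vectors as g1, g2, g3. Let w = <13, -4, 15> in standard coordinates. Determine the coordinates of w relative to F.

<4, 3, -4>

We seek scalars with c_1 g1 + ... + c_3 g3 = w; equivalently solve M c = w where the columns of M are g1, ..., g3.
Row-reducing the augmented matrix [M | w] gives c = (4, 3, -4).
Check: 4g1 + 3g2 - 4g3 = <13, -4, 15>.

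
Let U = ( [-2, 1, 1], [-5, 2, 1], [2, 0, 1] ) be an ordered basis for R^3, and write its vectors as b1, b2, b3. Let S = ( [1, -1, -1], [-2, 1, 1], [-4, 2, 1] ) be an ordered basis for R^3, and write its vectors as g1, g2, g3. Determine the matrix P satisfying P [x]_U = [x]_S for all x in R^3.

[[0, 1, -2], [1, 1, 0], [0, 1, -1]]

Take x = bj: its U-coordinates are the j-th standard unit vector, so P e_j — column j of P — equals [bj]_S.
b1 = 0·g1 + g2 + 0·g3, giving column 1 = [0, 1, 0]; repeating for each j gives P = [[0, 1, -2], [1, 1, 0], [0, 1, -1]].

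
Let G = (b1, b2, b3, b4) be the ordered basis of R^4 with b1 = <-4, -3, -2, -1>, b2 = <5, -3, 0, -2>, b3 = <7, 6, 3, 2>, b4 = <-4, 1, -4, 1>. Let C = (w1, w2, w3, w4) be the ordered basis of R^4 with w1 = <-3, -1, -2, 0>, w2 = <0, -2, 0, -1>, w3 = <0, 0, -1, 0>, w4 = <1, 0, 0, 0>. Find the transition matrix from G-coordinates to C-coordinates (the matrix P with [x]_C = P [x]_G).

[[1, -1, -2, 1], [1, 2, -2, -1], [0, 2, 1, 2], [-1, 2, 1, -1]]

Take x = bj: its G-coordinates are the j-th standard unit vector, so P e_j — column j of P — equals [bj]_C.
b1 = w1 + w2 + 0·w3 - w4, giving column 1 = <1, 1, 0, -1>; repeating for each j gives P = [[1, -1, -2, 1], [1, 2, -2, -1], [0, 2, 1, 2], [-1, 2, 1, -1]].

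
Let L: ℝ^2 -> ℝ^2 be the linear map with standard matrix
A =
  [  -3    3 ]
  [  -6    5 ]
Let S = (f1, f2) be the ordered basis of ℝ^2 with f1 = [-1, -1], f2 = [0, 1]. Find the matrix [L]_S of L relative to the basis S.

Let P have columns f1, f2. Then [L]_S = P^(-1) A P.
Here det P = -1, so P^(-1) is integer; computing A P first and then P^(-1)(A P) gives [[0, -3], [1, 2]].

[[0, -3], [1, 2]]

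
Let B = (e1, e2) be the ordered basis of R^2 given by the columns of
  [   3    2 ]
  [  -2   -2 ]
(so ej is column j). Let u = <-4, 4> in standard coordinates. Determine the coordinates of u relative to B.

<0, -2>

Write u = c_1 e1 + c_2 e2 and solve for the c_i.
System: 3c_1 + 2c_2 = -4, -2c_1 - 2c_2 = 4; solving gives c_1 = 0, c_2 = -2.
Check: 0·e1 - 2e2 = <-4, 4>.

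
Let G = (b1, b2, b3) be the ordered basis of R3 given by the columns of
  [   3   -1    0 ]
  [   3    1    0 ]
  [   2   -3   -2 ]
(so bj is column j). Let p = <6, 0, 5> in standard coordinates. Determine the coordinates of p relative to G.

We seek scalars with c_1 b1 + ... + c_3 b3 = p; equivalently solve M c = p where the columns of M are b1, ..., b3.
Gaussian elimination on [M | p] yields c = (1, -3, 3).
Check: b1 - 3b2 + 3b3 = <6, 0, 5>.

<1, -3, 3>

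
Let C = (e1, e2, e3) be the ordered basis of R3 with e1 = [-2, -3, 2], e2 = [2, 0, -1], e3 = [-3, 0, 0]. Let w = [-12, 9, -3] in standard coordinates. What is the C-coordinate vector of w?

Write w = c_1 e1 + ... + c_3 e3 and solve for the c_i.
Solving this 3x3 system gives c = (-3, -3, 4).
Check: -3e1 - 3e2 + 4e3 = [-12, 9, -3].

[-3, -3, 4]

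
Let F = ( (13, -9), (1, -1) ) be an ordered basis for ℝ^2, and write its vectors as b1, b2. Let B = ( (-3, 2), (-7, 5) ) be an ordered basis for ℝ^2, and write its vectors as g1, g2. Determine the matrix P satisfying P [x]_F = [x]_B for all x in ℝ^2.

Column j of P is [bj]_B, since P maps F-coordinates to B-coordinates.
Expressing b1 in B: b1 = -2g1 - g2, so column 1 of P is (-2, -1).
Doing the same for each bj gives P = [[-2, 2], [-1, -1]].

[[-2, 2], [-1, -1]]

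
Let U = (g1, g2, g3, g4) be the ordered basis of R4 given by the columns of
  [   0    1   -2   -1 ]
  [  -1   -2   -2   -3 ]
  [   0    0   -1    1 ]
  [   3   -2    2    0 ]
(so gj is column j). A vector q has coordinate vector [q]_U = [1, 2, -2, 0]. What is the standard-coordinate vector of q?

[6, -1, 2, -5]

q = M [q]_U, where M has columns g1, ..., g4.
Carrying out the matrix-vector product, q = [6, -1, 2, -5].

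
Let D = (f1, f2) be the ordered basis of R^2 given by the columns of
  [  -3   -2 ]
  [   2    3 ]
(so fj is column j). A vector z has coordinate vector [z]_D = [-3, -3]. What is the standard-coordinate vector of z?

The coordinates say z = -3f1 - 3f2; adding the scaled basis vectors gives [15, -15].

[15, -15]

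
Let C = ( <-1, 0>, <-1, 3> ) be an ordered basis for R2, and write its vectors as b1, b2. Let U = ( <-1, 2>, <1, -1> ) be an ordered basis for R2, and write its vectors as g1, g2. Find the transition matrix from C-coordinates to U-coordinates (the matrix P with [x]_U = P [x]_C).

Take x = bj: its C-coordinates are the j-th standard unit vector, so P e_j — column j of P — equals [bj]_U.
b1 = -g1 - 2g2, giving column 1 = <-1, -2>; repeating for each j gives P = [[-1, 2], [-2, 1]].

[[-1, 2], [-2, 1]]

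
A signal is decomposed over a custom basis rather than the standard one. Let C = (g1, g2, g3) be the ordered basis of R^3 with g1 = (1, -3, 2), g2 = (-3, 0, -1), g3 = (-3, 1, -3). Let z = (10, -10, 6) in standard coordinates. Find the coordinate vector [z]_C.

(4, -4, 2)

[z]_C is the unique c with M c = z, where M has columns g1, ..., g3.
Row-reducing the augmented matrix [M | z] gives c = (4, -4, 2).
Check: 4g1 - 4g2 + 2g3 = (10, -10, 6).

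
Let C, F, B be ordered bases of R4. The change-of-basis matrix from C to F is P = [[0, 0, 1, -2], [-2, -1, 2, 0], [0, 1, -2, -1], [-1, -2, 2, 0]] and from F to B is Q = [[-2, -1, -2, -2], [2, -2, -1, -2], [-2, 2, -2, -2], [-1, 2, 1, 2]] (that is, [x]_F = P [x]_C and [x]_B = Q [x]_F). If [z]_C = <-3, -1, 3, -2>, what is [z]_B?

<-39, -29, 0, 36>

Composing the changes, [z]_B = Q P [z]_C.
Q P = [[4, 3, -4, 6], [6, 5, -4, -3], [-2, 0, 2, 6], [-6, -5, 5, 1]]; applying this to <-3, -1, 3, -2> gives <-39, -29, 0, 36>.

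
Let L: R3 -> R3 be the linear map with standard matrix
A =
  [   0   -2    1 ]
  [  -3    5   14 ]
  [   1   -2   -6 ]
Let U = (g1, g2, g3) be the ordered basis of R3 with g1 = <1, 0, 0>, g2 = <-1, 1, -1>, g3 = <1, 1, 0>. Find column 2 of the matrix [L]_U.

Compute L(g2) = A g2 = <-3, -6, 3> in standard coordinates.
Then write this in U-coordinates: solve for y in y_1 g1 + ... + y_3 g3 = <-3, -6, 3>.
This gives y = <-3, -3, -3>, which is column 2 of [L]_U.

<-3, -3, -3>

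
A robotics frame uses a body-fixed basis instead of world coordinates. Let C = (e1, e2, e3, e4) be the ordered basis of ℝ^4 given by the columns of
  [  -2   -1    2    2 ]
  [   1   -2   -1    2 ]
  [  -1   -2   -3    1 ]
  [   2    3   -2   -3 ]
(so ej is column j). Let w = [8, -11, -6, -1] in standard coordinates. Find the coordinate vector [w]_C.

Write w = c_1 e1 + ... + c_4 e4 and solve for the c_i.
Gaussian elimination on [M | w] yields c = (-4, 4, 1, 1).
Check: -4e1 + 4e2 + e3 + e4 = [8, -11, -6, -1].

[-4, 4, 1, 1]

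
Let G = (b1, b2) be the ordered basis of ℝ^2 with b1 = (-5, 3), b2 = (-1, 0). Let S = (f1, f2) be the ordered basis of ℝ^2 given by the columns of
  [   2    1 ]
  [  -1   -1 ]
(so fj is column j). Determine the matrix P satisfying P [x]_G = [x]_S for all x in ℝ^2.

[[-2, -1], [-1, 1]]

Column j of P is [bj]_S, since P maps G-coordinates to S-coordinates.
Expressing b1 in S: b1 = -2f1 - f2, so column 1 of P is (-2, -1).
Doing the same for each bj gives P = [[-2, -1], [-1, 1]].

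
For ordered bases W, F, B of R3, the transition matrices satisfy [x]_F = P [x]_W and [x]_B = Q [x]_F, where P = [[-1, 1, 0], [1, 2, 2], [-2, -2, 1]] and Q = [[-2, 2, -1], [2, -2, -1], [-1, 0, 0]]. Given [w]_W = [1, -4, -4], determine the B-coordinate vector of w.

Composing the changes, [w]_B = Q P [w]_W.
Q P = [[6, 4, 3], [-2, 0, -5], [1, -1, 0]]; applying this to [1, -4, -4] gives [-22, 18, 5].

[-22, 18, 5]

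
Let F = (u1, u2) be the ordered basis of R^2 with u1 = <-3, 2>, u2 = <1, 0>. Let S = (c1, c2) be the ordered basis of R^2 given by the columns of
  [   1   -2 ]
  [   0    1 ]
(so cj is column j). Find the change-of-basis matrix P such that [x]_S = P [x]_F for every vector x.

[[1, 1], [2, 0]]

Let M have columns uj and N have columns cj. Then for every x, N [x]_S = x = M [x]_F, so P = N^(-1) M.
Since det N = 1, N^(-1) has integer entries; multiplying gives P = [[1, 1], [2, 0]].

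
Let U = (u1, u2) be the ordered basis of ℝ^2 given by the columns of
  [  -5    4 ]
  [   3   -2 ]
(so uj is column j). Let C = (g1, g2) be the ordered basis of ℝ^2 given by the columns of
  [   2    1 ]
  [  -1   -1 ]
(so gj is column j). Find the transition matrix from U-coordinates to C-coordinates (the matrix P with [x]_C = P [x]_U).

[[-2, 2], [-1, 0]]

Take x = uj: its U-coordinates are the j-th standard unit vector, so P e_j — column j of P — equals [uj]_C.
u1 = -2g1 - g2, giving column 1 = [-2, -1]; repeating for each j gives P = [[-2, 2], [-1, 0]].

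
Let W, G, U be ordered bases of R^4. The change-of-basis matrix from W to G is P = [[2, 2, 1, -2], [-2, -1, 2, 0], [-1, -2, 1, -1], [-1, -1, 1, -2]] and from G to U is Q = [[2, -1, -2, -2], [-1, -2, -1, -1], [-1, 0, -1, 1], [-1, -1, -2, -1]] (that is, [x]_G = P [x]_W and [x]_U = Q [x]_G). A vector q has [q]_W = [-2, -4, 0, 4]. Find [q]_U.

First [q]_G = P [q]_W = [-20, 8, 6, -2].
Then [q]_U = Q [q]_G = [-56, 0, 12, 2].

[-56, 0, 12, 2]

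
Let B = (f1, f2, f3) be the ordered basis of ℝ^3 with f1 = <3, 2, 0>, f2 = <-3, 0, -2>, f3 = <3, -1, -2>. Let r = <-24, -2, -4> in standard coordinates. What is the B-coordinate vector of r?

[r]_B is the unique c with M c = r, where M has columns f1, ..., f3.
Row-reducing the augmented matrix [M | r] gives c = (-2, 4, -2).
Check: -2f1 + 4f2 - 2f3 = <-24, -2, -4>.

<-2, 4, -2>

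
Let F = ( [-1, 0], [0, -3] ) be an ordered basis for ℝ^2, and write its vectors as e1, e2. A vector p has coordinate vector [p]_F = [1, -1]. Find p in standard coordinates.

By definition p = e1 - e2.
Summing componentwise gives [-1, 3].

[-1, 3]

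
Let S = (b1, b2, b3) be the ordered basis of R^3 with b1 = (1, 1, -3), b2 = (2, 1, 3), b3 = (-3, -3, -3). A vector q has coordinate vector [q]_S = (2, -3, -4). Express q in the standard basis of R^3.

q = M [q]_S, where M has columns b1, ..., b3.
Carrying out the matrix-vector product, q = (8, 11, -3).

(8, 11, -3)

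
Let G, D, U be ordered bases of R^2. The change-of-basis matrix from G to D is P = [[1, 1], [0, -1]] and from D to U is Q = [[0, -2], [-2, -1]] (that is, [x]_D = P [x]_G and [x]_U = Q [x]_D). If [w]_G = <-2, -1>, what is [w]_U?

Composing the changes, [w]_U = Q P [w]_G.
Q P = [[0, 2], [-2, -1]]; applying this to <-2, -1> gives <-2, 5>.

<-2, 5>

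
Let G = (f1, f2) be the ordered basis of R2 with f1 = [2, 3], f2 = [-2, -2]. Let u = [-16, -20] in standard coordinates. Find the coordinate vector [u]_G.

Write u = c_1 f1 + c_2 f2 and solve for the c_i.
System: 2c_1 - 2c_2 = -16, 3c_1 - 2c_2 = -20; solving gives c_1 = -4, c_2 = 4.
Check: -4f1 + 4f2 = [-16, -20].

[-4, 4]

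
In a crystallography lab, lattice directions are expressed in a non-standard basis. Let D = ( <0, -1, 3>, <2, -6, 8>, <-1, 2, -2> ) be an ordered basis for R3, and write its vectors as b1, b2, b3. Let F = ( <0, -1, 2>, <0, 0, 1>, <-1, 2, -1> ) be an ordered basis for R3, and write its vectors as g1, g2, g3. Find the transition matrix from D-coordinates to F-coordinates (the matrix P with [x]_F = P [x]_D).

[[1, 2, 0], [1, 2, -1], [0, -2, 1]]

Let M have columns bj and N have columns gj. Then for every x, N [x]_F = x = M [x]_D, so P = N^(-1) M.
Since det N = 1, N^(-1) has integer entries; multiplying gives P = [[1, 2, 0], [1, 2, -1], [0, -2, 1]].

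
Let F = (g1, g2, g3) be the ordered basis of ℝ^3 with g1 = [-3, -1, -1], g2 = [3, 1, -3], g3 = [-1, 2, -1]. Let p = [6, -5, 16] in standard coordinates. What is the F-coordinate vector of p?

[-4, -3, -3]

[p]_F is the unique c with M c = p, where M has columns g1, ..., g3.
Row-reducing the augmented matrix [M | p] gives c = (-4, -3, -3).
Check: -4g1 - 3g2 - 3g3 = [6, -5, 16].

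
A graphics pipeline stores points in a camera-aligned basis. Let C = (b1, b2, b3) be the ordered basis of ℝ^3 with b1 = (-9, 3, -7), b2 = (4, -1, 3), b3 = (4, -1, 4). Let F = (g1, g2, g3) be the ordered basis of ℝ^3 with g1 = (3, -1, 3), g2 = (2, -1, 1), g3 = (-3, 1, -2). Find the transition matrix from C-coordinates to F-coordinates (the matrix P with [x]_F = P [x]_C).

Take x = bj: its C-coordinates are the j-th standard unit vector, so P e_j — column j of P — equals [bj]_F.
b1 = -g1 + 0·g2 + 2g3, giving column 1 = (-1, 0, 2); repeating for each j gives P = [[-1, 0, 1], [0, -1, -1], [2, -2, -1]].

[[-1, 0, 1], [0, -1, -1], [2, -2, -1]]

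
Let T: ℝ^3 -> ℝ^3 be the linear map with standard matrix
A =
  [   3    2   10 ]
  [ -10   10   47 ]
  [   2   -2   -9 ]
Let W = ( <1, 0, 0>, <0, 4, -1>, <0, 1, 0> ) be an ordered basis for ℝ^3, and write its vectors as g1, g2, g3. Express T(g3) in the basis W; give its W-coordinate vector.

Compute T(g3) = A g3 = <2, 10, -2> in standard coordinates.
Then write this in W-coordinates: solve for y in y_1 g1 + ... + y_3 g3 = <2, 10, -2>.
This gives y = <2, 2, 2>, which is column 3 of [T]_W.

<2, 2, 2>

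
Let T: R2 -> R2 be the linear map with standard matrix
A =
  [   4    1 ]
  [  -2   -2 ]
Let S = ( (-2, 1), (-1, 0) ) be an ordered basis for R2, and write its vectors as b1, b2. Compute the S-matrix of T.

The j-th column of [T]_S is [T(bj)]_S.
T(b1) = A b1 = (-7, 2) = 2b1 + 3b2, so column 1 is (2, 3).
Repeating for b2 and assembling the columns gives [[2, 2], [3, 0]].

[[2, 2], [3, 0]]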